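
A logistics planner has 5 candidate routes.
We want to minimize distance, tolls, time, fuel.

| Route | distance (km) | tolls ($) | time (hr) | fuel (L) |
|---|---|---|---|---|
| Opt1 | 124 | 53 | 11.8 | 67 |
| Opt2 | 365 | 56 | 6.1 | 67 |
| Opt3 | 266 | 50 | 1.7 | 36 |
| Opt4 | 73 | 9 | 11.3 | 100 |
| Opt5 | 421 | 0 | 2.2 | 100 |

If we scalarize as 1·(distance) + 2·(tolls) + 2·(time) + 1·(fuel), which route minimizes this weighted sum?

Opt4

Opt1: 1·124 + 2·53 + 2·11.8 + 1·67 = 320.6
Opt2: 1·365 + 2·56 + 2·6.1 + 1·67 = 556.2
Opt3: 1·266 + 2·50 + 2·1.7 + 1·36 = 405.4
Opt4: 1·73 + 2·9 + 2·11.3 + 1·100 = 213.6
Opt5: 1·421 + 2·0 + 2·2.2 + 1·100 = 525.4
Lowest: Opt4 at 213.6.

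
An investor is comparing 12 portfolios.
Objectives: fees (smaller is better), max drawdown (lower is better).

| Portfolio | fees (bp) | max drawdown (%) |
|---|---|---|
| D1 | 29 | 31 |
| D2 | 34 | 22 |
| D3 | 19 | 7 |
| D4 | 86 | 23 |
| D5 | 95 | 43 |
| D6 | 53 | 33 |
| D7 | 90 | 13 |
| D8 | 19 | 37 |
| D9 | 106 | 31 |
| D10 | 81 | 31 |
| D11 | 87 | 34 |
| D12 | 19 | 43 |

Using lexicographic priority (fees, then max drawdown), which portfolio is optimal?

First minimize fees: best is 19, kept {D3, D8, D12}.
Then minimize max drawdown: best is 7, kept {D3}.

D3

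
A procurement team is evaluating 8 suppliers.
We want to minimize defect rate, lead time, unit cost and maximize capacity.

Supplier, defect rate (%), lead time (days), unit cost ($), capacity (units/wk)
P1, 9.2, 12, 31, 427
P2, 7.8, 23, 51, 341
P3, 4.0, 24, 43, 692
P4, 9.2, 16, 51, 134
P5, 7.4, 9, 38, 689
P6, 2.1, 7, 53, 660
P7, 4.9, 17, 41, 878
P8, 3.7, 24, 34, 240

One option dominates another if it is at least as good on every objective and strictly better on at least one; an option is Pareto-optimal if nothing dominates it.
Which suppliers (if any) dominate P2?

P5: defect rate 7.4≤7.8, lead time 9≤23, unit cost 38≤51, capacity 689≥341 — dominates P2.
P7: defect rate 4.9≤7.8, lead time 17≤23, unit cost 41≤51, capacity 878≥341 — dominates P2.
Others (P1, P3, P4, P6, P8) are each worse than P2 on at least one objective.

P5, P7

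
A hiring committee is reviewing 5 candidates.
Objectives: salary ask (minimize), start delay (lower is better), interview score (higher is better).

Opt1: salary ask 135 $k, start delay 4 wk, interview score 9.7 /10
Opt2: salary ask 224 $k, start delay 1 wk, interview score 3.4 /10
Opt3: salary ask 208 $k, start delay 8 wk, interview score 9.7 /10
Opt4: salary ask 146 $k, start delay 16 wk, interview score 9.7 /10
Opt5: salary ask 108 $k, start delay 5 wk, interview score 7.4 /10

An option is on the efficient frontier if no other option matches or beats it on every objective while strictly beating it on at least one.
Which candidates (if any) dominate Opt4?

Opt1

Opt1: salary ask 135≤146, start delay 4≤16, interview score 9.7≥9.7 — dominates Opt4.
Others (Opt2, Opt3, Opt5) are each worse than Opt4 on at least one objective.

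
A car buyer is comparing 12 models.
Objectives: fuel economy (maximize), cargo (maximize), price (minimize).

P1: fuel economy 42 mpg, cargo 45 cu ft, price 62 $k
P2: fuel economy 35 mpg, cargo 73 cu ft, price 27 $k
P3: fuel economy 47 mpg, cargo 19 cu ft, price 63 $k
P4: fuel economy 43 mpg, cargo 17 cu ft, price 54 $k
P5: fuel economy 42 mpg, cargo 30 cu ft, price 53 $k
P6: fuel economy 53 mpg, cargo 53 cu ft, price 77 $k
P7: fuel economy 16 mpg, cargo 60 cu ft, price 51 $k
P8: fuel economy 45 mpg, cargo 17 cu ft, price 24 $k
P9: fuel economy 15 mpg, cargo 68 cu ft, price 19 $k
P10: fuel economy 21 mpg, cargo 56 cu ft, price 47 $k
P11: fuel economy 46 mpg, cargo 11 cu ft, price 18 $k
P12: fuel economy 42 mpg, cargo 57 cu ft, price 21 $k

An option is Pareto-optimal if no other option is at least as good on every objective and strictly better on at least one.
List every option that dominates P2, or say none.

P1: worse on cargo (45 vs 73).
P3: worse on cargo (19 vs 73).
P4: worse on cargo (17 vs 73).
P5: worse on cargo (30 vs 73).
P6: worse on cargo (53 vs 73).
P7: worse on fuel economy (16 vs 35).
P8: worse on cargo (17 vs 73).
P9: worse on fuel economy (15 vs 35).
P10: worse on fuel economy (21 vs 35).
P11: worse on cargo (11 vs 73).
P12: worse on cargo (57 vs 73).
No option dominates P2.

none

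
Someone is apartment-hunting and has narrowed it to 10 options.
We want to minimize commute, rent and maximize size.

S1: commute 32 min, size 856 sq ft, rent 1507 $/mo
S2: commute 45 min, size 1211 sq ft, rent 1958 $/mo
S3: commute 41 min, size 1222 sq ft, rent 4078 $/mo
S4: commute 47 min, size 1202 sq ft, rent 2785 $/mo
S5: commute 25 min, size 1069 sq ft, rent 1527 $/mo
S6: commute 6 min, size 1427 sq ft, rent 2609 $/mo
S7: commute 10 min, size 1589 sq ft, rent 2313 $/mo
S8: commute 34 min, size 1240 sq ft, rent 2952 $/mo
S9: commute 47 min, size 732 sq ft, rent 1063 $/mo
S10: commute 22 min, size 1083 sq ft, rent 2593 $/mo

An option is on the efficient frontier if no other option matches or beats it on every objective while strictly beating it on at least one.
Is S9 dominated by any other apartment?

No

S1: worse on rent (1507 vs 1063).
S2: worse on rent (1958 vs 1063).
S3: worse on rent (4078 vs 1063).
S4: worse on rent (2785 vs 1063).
S5: worse on rent (1527 vs 1063).
S6: worse on rent (2609 vs 1063).
S7: worse on rent (2313 vs 1063).
S8: worse on rent (2952 vs 1063).
S10: worse on rent (2593 vs 1063).
No option is at least as good as S9 on every objective and strictly better on one.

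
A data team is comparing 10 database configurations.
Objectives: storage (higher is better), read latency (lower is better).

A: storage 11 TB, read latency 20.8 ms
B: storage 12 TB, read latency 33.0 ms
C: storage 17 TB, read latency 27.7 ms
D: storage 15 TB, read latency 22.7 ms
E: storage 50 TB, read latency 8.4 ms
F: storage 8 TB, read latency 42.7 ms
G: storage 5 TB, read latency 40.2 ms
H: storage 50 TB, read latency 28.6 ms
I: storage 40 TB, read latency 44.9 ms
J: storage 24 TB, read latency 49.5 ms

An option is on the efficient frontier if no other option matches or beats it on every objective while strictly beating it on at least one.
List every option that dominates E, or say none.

none

A: worse on storage (11 vs 50).
B: worse on storage (12 vs 50).
C: worse on storage (17 vs 50).
D: worse on storage (15 vs 50).
F: worse on storage (8 vs 50).
G: worse on storage (5 vs 50).
H: worse on read latency (28.6 vs 8.4).
I: worse on storage (40 vs 50).
J: worse on storage (24 vs 50).
No option dominates E.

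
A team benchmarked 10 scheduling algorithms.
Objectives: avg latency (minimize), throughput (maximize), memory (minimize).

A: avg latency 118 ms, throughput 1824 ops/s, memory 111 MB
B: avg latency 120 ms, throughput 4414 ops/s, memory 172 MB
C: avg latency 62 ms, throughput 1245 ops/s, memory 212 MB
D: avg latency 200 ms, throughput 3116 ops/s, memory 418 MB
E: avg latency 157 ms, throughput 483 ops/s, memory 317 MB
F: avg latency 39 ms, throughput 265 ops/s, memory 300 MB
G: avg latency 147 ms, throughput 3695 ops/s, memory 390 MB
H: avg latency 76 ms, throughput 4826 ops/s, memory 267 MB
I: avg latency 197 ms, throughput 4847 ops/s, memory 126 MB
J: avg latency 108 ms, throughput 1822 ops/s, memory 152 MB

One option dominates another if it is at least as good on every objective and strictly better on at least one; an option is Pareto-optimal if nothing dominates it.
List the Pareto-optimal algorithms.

A, B, C, F, H, I, J

A: not dominated (best memory).
B: not dominated.
C: not dominated.
D: dominated by B (avg latency 120≤200, throughput 4414≥3116, memory 172≤418).
E: dominated by A (avg latency 118≤157, throughput 1824≥483, memory 111≤317).
F: not dominated (best avg latency).
G: dominated by B (avg latency 120≤147, throughput 4414≥3695, memory 172≤390).
H: not dominated.
I: not dominated (best throughput).
J: not dominated.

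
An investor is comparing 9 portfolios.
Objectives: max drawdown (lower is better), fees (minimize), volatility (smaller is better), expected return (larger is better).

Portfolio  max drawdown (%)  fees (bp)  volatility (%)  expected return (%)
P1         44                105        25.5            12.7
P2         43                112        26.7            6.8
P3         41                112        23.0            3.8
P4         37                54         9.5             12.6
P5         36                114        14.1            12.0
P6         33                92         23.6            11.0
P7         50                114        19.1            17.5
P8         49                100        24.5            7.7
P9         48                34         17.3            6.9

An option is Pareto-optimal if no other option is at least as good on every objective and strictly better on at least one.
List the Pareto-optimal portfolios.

P1, P4, P5, P6, P7, P9

P1: not dominated.
P2: dominated by P4 (max drawdown 37≤43, fees 54≤112, volatility 9.5≤26.7, expected return 12.6≥6.8).
P3: dominated by P4 (max drawdown 37≤41, fees 54≤112, volatility 9.5≤23.0, expected return 12.6≥3.8).
P4: not dominated (best volatility).
P5: not dominated.
P6: not dominated (best max drawdown).
P7: not dominated (best expected return).
P8: dominated by P4 (max drawdown 37≤49, fees 54≤100, volatility 9.5≤24.5, expected return 12.6≥7.7).
P9: not dominated (best fees).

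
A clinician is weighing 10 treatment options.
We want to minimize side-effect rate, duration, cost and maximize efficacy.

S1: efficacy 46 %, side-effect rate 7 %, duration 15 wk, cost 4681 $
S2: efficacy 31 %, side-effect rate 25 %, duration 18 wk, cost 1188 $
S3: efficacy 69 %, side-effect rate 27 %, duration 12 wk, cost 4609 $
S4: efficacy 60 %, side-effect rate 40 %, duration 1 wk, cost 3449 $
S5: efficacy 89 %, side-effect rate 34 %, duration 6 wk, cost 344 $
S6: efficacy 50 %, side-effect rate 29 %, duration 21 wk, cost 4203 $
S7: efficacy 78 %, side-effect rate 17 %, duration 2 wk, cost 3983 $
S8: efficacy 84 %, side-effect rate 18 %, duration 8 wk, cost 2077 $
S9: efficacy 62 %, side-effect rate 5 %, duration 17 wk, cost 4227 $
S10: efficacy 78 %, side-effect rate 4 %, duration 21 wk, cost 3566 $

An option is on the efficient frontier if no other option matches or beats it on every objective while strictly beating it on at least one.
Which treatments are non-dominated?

S1: not dominated.
S2: not dominated.
S3: dominated by S7 (efficacy 78≥69, side-effect rate 17≤27, duration 2≤12, cost 3983≤4609).
S4: not dominated (best duration).
S5: not dominated (best efficacy).
S6: dominated by S7 (efficacy 78≥50, side-effect rate 17≤29, duration 2≤21, cost 3983≤4203).
S7: not dominated.
S8: not dominated.
S9: not dominated.
S10: not dominated (best side-effect rate).

S1, S2, S4, S5, S7, S8, S9, S10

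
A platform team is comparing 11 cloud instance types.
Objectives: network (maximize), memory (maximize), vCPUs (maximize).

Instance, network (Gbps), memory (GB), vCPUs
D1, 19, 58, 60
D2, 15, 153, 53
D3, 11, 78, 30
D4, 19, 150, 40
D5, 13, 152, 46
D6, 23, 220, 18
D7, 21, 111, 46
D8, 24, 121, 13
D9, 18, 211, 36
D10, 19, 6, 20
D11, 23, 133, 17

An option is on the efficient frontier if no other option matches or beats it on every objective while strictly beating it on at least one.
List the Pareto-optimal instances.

D1: not dominated (best vCPUs).
D2: not dominated.
D3: dominated by D2 (network 15≥11, memory 153≥78, vCPUs 53≥30).
D4: not dominated.
D5: dominated by D2 (network 15≥13, memory 153≥152, vCPUs 53≥46).
D6: not dominated (best memory).
D7: not dominated.
D8: not dominated (best network).
D9: not dominated.
D10: dominated by D1 (network 19≥19, memory 58≥6, vCPUs 60≥20).
D11: dominated by D6 (network 23≥23, memory 220≥133, vCPUs 18≥17).

D1, D2, D4, D6, D7, D8, D9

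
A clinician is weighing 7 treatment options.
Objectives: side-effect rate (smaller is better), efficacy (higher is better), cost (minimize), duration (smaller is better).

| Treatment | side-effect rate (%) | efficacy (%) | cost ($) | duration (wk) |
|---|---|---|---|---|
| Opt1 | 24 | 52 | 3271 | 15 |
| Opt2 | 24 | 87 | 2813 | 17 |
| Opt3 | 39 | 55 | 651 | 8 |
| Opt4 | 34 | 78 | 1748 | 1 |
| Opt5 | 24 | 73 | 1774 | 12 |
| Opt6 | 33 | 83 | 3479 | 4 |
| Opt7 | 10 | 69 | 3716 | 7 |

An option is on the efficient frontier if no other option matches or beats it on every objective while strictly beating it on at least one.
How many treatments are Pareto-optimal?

6

Opt1: dominated by Opt5 (side-effect rate 24≤24, efficacy 73≥52, cost 1774≤3271, duration 12≤15).
Opt2: not dominated (best efficacy).
Opt3: not dominated (best cost).
Opt4: not dominated (best duration).
Opt5: not dominated.
Opt6: not dominated.
Opt7: not dominated (best side-effect rate).
Pareto-optimal: Opt2, Opt3, Opt4, Opt5, Opt6, Opt7 → 6.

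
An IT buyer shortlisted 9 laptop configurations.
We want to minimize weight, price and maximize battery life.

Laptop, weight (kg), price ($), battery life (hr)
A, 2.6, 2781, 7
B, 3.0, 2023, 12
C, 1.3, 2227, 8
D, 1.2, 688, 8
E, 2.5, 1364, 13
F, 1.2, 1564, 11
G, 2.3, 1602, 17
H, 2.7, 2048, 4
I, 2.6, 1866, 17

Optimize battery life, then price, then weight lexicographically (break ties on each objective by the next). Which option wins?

G

First maximize battery life: best is 17, kept {G, I}.
Then minimize price: best is 1602, kept {G}.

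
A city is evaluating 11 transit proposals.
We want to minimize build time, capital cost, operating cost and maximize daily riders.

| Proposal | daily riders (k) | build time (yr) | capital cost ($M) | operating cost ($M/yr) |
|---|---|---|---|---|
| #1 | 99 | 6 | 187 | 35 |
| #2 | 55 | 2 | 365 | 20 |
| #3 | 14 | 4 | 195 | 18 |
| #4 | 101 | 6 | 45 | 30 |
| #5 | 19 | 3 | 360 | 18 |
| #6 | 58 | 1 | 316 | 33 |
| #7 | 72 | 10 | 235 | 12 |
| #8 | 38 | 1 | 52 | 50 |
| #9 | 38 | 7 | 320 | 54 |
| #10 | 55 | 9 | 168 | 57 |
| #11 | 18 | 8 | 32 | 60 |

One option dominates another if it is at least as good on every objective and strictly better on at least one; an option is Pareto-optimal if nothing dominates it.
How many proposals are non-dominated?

#1: dominated by #4 (daily riders 101≥99, build time 6≤6, capital cost 45≤187, operating cost 30≤35).
#2: not dominated.
#3: not dominated.
#4: not dominated (best daily riders).
#5: not dominated.
#6: not dominated.
#7: not dominated (best operating cost).
#8: not dominated.
#9: dominated by #1 (daily riders 99≥38, build time 6≤7, capital cost 187≤320, operating cost 35≤54).
#10: dominated by #4 (daily riders 101≥55, build time 6≤9, capital cost 45≤168, operating cost 30≤57).
#11: not dominated (best capital cost).
Pareto-optimal: #2, #3, #4, #5, #6, #7, #8, #11 → 8.

8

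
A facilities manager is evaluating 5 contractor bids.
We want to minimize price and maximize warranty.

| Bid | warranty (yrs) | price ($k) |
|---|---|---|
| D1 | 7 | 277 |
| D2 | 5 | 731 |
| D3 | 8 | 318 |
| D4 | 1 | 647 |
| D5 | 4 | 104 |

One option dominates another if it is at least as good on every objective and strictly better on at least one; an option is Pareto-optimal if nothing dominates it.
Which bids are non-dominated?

D1, D3, D5

D1: not dominated.
D2: dominated by D1 (warranty 7≥5, price 277≤731).
D3: not dominated (best warranty).
D4: dominated by D1 (warranty 7≥1, price 277≤647).
D5: not dominated (best price).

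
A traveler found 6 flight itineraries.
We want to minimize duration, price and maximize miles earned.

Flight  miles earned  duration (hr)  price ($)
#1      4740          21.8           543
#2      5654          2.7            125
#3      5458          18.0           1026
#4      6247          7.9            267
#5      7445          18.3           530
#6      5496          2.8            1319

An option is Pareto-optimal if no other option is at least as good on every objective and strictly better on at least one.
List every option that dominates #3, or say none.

#2: miles earned 5654≥5458, duration 2.7≤18.0, price 125≤1026 — dominates #3.
#4: miles earned 6247≥5458, duration 7.9≤18.0, price 267≤1026 — dominates #3.
Others (#1, #5, #6) are each worse than #3 on at least one objective.

#2, #4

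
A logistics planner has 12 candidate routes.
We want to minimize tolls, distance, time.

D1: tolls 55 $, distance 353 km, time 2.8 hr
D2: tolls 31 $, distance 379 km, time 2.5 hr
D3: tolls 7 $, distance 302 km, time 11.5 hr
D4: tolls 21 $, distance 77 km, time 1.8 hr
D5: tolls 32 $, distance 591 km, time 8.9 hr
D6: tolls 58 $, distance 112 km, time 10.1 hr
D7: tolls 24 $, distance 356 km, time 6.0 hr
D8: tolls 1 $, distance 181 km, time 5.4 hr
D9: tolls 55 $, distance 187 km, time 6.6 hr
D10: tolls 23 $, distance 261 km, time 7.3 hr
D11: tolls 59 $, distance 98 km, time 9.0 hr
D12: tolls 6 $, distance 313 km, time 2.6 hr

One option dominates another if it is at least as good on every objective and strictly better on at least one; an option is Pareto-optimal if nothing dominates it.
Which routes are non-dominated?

D1: dominated by D4 (tolls 21≤55, distance 77≤353, time 1.8≤2.8).
D2: dominated by D4 (tolls 21≤31, distance 77≤379, time 1.8≤2.5).
D3: dominated by D8 (tolls 1≤7, distance 181≤302, time 5.4≤11.5).
D4: not dominated (best distance).
D5: dominated by D2 (tolls 31≤32, distance 379≤591, time 2.5≤8.9).
D6: dominated by D4 (tolls 21≤58, distance 77≤112, time 1.8≤10.1).
D7: dominated by D4 (tolls 21≤24, distance 77≤356, time 1.8≤6.0).
D8: not dominated (best tolls).
D9: dominated by D4 (tolls 21≤55, distance 77≤187, time 1.8≤6.6).
D10: dominated by D4 (tolls 21≤23, distance 77≤261, time 1.8≤7.3).
D11: dominated by D4 (tolls 21≤59, distance 77≤98, time 1.8≤9.0).
D12: not dominated.

D4, D8, D12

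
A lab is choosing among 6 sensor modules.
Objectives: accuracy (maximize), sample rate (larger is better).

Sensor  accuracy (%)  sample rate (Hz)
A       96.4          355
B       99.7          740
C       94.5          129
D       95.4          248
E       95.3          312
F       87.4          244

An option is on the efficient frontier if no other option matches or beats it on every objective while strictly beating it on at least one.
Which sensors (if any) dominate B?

A: worse on accuracy (96.4 vs 99.7).
C: worse on accuracy (94.5 vs 99.7).
D: worse on accuracy (95.4 vs 99.7).
E: worse on accuracy (95.3 vs 99.7).
F: worse on accuracy (87.4 vs 99.7).
No option dominates B.

none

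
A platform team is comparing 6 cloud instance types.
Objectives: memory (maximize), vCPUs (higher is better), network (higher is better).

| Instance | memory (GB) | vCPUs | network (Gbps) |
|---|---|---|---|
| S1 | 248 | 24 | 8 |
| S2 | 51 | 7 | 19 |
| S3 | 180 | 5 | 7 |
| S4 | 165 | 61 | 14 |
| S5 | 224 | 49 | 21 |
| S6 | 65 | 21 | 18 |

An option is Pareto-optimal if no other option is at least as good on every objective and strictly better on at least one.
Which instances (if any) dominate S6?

S5

S5: memory 224≥65, vCPUs 49≥21, network 21≥18 — dominates S6.
Others (S1, S2, S3, S4) are each worse than S6 on at least one objective.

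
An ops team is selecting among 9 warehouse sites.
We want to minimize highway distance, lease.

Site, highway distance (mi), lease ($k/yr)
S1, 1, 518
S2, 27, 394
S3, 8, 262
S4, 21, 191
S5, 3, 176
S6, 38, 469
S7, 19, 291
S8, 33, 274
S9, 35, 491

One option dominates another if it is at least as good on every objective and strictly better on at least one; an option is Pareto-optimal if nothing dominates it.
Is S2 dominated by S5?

Yes

S5 vs S2: highway distance 3≤27, lease 176≤394 — S5 is at least as good on every objective with at least one strict improvement.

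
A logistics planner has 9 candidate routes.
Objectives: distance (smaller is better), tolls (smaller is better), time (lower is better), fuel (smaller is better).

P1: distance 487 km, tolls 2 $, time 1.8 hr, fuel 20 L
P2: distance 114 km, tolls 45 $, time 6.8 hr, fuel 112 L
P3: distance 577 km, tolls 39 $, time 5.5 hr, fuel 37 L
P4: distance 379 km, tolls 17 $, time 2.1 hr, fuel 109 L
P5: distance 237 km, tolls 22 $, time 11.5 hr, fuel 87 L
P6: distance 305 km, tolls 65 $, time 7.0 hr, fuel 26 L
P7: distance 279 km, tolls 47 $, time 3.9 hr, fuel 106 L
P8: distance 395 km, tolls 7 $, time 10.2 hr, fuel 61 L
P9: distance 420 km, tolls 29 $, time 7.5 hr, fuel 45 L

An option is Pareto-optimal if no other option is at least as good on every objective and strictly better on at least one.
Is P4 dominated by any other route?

P1: worse on distance (487 vs 379).
P2: worse on tolls (45 vs 17).
P3: worse on distance (577 vs 379).
P5: worse on tolls (22 vs 17).
P6: worse on tolls (65 vs 17).
P7: worse on tolls (47 vs 17).
P8: worse on distance (395 vs 379).
P9: worse on distance (420 vs 379).
No option is at least as good as P4 on every objective and strictly better on one.

No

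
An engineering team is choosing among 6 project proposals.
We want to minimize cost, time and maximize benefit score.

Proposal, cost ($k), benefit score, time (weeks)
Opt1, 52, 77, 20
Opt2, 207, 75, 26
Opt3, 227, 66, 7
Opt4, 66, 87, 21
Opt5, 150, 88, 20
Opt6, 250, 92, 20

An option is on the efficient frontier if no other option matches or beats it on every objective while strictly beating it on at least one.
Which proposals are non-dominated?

Opt1, Opt3, Opt4, Opt5, Opt6

Opt1: not dominated (best cost).
Opt2: dominated by Opt1 (cost 52≤207, benefit score 77≥75, time 20≤26).
Opt3: not dominated (best time).
Opt4: not dominated.
Opt5: not dominated.
Opt6: not dominated (best benefit score).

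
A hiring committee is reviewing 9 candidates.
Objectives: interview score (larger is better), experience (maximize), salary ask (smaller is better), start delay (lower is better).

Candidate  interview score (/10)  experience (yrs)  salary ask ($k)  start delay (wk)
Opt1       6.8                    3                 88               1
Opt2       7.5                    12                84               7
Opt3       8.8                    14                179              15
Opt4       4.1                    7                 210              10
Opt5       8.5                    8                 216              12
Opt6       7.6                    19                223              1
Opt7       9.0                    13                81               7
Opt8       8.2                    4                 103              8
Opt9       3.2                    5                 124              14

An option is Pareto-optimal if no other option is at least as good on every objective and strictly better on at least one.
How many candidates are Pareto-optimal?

Opt1: not dominated.
Opt2: dominated by Opt7 (interview score 9.0≥7.5, experience 13≥12, salary ask 81≤84, start delay 7≤7).
Opt3: not dominated.
Opt4: dominated by Opt2 (interview score 7.5≥4.1, experience 12≥7, salary ask 84≤210, start delay 7≤10).
Opt5: dominated by Opt7 (interview score 9.0≥8.5, experience 13≥8, salary ask 81≤216, start delay 7≤12).
Opt6: not dominated (best experience).
Opt7: not dominated (best interview score).
Opt8: dominated by Opt7 (interview score 9.0≥8.2, experience 13≥4, salary ask 81≤103, start delay 7≤8).
Opt9: dominated by Opt2 (interview score 7.5≥3.2, experience 12≥5, salary ask 84≤124, start delay 7≤14).
Pareto-optimal: Opt1, Opt3, Opt6, Opt7 → 4.

4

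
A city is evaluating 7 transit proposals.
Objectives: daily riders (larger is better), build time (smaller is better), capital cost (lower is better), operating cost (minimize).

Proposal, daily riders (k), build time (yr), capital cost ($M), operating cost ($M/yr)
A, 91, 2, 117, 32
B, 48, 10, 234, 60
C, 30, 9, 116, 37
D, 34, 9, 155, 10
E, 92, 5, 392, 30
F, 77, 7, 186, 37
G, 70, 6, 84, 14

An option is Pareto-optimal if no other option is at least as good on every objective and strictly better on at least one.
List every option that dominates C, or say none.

G

G: daily riders 70≥30, build time 6≤9, capital cost 84≤116, operating cost 14≤37 — dominates C.
Others (A, B, D, E, F) are each worse than C on at least one objective.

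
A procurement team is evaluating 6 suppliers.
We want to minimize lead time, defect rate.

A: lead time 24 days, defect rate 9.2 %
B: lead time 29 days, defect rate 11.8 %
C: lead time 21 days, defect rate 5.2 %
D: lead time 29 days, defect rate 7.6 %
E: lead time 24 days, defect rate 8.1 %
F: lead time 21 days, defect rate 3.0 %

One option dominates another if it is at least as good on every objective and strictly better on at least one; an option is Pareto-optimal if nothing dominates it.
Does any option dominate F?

A: worse on lead time (24 vs 21).
B: worse on lead time (29 vs 21).
C: worse on defect rate (5.2 vs 3.0).
D: worse on lead time (29 vs 21).
E: worse on lead time (24 vs 21).
No option is at least as good as F on every objective and strictly better on one.

No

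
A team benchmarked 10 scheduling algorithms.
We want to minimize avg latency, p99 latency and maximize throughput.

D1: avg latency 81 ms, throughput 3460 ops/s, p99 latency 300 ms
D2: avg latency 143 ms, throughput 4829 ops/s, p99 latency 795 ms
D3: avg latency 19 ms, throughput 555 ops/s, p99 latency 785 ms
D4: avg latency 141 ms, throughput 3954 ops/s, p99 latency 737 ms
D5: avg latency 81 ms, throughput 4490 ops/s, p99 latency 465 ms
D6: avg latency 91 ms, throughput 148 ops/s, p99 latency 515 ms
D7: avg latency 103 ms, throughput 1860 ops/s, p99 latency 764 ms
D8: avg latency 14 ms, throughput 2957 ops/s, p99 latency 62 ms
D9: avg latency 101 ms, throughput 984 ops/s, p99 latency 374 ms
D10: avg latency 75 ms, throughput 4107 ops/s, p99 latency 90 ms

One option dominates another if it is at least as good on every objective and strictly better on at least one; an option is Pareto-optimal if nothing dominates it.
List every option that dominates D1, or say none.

D10

D10: avg latency 75≤81, throughput 4107≥3460, p99 latency 90≤300 — dominates D1.
Others (D2, D3, D4, D5, D6, D7, D8, D9) are each worse than D1 on at least one objective.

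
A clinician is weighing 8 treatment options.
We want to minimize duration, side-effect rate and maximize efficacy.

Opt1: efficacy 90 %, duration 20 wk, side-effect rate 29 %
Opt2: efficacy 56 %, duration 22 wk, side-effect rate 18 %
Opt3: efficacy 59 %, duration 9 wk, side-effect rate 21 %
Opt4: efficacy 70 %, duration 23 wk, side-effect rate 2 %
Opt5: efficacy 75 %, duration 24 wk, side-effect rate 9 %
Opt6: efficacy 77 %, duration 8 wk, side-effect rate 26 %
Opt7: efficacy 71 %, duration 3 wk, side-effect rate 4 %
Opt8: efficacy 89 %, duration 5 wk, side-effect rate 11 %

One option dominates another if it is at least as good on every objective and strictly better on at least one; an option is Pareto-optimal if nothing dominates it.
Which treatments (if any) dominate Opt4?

Opt1: worse on side-effect rate (29 vs 2).
Opt2: worse on efficacy (56 vs 70).
Opt3: worse on efficacy (59 vs 70).
Opt5: worse on duration (24 vs 23).
Opt6: worse on side-effect rate (26 vs 2).
Opt7: worse on side-effect rate (4 vs 2).
Opt8: worse on side-effect rate (11 vs 2).
No option dominates Opt4.

none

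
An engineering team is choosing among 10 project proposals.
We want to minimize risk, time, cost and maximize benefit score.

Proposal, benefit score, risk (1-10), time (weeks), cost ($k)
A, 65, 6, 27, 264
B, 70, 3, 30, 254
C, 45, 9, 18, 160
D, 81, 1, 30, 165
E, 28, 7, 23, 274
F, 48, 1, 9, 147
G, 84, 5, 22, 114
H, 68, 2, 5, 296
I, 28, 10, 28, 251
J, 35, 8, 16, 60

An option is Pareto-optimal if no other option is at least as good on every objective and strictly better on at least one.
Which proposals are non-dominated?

A: dominated by G (benefit score 84≥65, risk 5≤6, time 22≤27, cost 114≤264).
B: dominated by D (benefit score 81≥70, risk 1≤3, time 30≤30, cost 165≤254).
C: dominated by F (benefit score 48≥45, risk 1≤9, time 9≤18, cost 147≤160).
D: not dominated.
E: dominated by F (benefit score 48≥28, risk 1≤7, time 9≤23, cost 147≤274).
F: not dominated.
G: not dominated (best benefit score).
H: not dominated (best time).
I: dominated by C (benefit score 45≥28, risk 9≤10, time 18≤28, cost 160≤251).
J: not dominated (best cost).

D, F, G, H, J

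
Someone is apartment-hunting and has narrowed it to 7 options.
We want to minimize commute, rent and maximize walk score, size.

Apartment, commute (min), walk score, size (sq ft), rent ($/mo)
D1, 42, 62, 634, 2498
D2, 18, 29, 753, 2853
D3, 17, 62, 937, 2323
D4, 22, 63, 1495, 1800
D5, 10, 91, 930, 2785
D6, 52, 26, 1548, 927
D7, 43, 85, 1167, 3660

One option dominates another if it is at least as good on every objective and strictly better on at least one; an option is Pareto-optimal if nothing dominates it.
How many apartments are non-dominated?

D1: dominated by D3 (commute 17≤42, walk score 62≥62, size 937≥634, rent 2323≤2498).
D2: dominated by D3 (commute 17≤18, walk score 62≥29, size 937≥753, rent 2323≤2853).
D3: not dominated.
D4: not dominated.
D5: not dominated (best commute).
D6: not dominated (best size).
D7: not dominated.
Pareto-optimal: D3, D4, D5, D6, D7 → 5.

5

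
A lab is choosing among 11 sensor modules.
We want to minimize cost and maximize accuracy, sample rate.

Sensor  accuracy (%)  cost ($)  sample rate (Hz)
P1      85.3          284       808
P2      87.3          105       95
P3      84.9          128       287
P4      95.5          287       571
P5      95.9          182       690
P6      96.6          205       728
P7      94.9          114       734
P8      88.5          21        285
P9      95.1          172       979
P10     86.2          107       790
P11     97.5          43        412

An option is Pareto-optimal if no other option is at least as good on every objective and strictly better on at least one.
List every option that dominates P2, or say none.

P8, P11

P8: accuracy 88.5≥87.3, cost 21≤105, sample rate 285≥95 — dominates P2.
P11: accuracy 97.5≥87.3, cost 43≤105, sample rate 412≥95 — dominates P2.
Others (P1, P3, P4, P5, P6, P7, P9, P10) are each worse than P2 on at least one objective.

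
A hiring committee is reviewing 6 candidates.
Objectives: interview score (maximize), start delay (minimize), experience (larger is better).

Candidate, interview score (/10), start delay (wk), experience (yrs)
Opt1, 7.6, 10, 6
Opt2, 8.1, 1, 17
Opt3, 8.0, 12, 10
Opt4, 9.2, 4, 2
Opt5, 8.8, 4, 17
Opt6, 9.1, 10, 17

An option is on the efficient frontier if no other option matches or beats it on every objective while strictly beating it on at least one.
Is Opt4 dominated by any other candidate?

No

Opt1: worse on interview score (7.6 vs 9.2).
Opt2: worse on interview score (8.1 vs 9.2).
Opt3: worse on interview score (8.0 vs 9.2).
Opt5: worse on interview score (8.8 vs 9.2).
Opt6: worse on interview score (9.1 vs 9.2).
No option is at least as good as Opt4 on every objective and strictly better on one.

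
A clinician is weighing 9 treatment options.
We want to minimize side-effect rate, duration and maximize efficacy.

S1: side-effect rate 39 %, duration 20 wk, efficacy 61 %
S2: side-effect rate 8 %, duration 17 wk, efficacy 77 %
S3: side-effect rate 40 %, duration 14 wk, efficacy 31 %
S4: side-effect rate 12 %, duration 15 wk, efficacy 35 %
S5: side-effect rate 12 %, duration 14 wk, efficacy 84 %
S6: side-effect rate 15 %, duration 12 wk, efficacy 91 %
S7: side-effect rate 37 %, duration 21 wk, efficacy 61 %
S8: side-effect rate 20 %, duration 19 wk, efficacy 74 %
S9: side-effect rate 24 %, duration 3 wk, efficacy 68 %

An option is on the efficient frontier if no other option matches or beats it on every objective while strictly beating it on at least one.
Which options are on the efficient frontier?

S2, S5, S6, S9

S1: dominated by S2 (side-effect rate 8≤39, duration 17≤20, efficacy 77≥61).
S2: not dominated (best side-effect rate).
S3: dominated by S5 (side-effect rate 12≤40, duration 14≤14, efficacy 84≥31).
S4: dominated by S5 (side-effect rate 12≤12, duration 14≤15, efficacy 84≥35).
S5: not dominated.
S6: not dominated (best efficacy).
S7: dominated by S2 (side-effect rate 8≤37, duration 17≤21, efficacy 77≥61).
S8: dominated by S2 (side-effect rate 8≤20, duration 17≤19, efficacy 77≥74).
S9: not dominated (best duration).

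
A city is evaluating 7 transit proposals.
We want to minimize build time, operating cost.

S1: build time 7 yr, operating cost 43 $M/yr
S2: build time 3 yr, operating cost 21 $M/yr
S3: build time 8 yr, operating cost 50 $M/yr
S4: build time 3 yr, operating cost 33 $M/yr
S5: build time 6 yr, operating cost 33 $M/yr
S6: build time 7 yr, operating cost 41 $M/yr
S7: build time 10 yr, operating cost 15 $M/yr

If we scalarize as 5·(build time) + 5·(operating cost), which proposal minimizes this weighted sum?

S2

S1: 5·7 + 5·43 = 250
S2: 5·3 + 5·21 = 120
S3: 5·8 + 5·50 = 290
S4: 5·3 + 5·33 = 180
S5: 5·6 + 5·33 = 195
S6: 5·7 + 5·41 = 240
S7: 5·10 + 5·15 = 125
Lowest: S2 at 120.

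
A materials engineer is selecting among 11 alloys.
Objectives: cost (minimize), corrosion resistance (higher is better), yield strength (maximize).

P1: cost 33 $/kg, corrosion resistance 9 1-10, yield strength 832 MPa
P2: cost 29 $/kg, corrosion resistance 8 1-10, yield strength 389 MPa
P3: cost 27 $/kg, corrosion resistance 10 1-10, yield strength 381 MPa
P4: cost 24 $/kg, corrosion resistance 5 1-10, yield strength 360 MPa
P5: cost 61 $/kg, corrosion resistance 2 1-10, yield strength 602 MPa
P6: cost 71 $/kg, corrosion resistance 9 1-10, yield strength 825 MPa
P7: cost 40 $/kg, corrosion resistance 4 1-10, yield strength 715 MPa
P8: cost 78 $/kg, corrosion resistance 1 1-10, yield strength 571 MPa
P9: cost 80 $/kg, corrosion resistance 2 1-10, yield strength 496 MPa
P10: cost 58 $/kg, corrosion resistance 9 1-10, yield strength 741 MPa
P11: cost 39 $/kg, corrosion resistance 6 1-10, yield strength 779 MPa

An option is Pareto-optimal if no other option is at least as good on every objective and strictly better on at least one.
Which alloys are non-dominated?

P1, P2, P3, P4

P1: not dominated (best yield strength).
P2: not dominated.
P3: not dominated (best corrosion resistance).
P4: not dominated (best cost).
P5: dominated by P1 (cost 33≤61, corrosion resistance 9≥2, yield strength 832≥602).
P6: dominated by P1 (cost 33≤71, corrosion resistance 9≥9, yield strength 832≥825).
P7: dominated by P1 (cost 33≤40, corrosion resistance 9≥4, yield strength 832≥715).
P8: dominated by P1 (cost 33≤78, corrosion resistance 9≥1, yield strength 832≥571).
P9: dominated by P1 (cost 33≤80, corrosion resistance 9≥2, yield strength 832≥496).
P10: dominated by P1 (cost 33≤58, corrosion resistance 9≥9, yield strength 832≥741).
P11: dominated by P1 (cost 33≤39, corrosion resistance 9≥6, yield strength 832≥779).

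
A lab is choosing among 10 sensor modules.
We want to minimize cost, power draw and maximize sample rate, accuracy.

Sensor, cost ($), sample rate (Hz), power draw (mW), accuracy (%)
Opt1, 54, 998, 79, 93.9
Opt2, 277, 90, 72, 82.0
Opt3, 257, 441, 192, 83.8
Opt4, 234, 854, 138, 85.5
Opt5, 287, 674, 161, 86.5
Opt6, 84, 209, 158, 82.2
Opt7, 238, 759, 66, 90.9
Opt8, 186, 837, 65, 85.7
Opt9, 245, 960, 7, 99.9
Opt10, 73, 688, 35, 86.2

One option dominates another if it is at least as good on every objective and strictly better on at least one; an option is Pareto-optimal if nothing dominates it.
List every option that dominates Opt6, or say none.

Opt1, Opt10

Opt1: cost 54≤84, sample rate 998≥209, power draw 79≤158, accuracy 93.9≥82.2 — dominates Opt6.
Opt10: cost 73≤84, sample rate 688≥209, power draw 35≤158, accuracy 86.2≥82.2 — dominates Opt6.
Others (Opt2, Opt3, Opt4, Opt5, Opt7, Opt8, Opt9) are each worse than Opt6 on at least one objective.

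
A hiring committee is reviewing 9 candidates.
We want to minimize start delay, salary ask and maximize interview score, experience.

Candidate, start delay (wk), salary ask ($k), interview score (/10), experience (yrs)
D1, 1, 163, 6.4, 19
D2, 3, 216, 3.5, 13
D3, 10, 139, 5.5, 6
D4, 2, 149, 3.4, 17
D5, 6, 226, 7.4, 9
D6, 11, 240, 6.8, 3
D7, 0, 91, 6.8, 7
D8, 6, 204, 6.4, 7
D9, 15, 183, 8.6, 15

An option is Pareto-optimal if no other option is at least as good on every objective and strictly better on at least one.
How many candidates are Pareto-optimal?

D1: not dominated (best experience).
D2: dominated by D1 (start delay 1≤3, salary ask 163≤216, interview score 6.4≥3.5, experience 19≥13).
D3: dominated by D7 (start delay 0≤10, salary ask 91≤139, interview score 6.8≥5.5, experience 7≥6).
D4: not dominated.
D5: not dominated.
D6: dominated by D5 (start delay 6≤11, salary ask 226≤240, interview score 7.4≥6.8, experience 9≥3).
D7: not dominated (best start delay).
D8: dominated by D1 (start delay 1≤6, salary ask 163≤204, interview score 6.4≥6.4, experience 19≥7).
D9: not dominated (best interview score).
Pareto-optimal: D1, D4, D5, D7, D9 → 5.

5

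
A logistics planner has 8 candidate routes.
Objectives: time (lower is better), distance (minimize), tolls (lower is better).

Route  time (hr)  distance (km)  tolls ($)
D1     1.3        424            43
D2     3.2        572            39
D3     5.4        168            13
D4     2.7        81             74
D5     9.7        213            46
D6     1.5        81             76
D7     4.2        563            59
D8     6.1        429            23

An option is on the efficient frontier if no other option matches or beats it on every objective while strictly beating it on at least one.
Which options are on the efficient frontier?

D1: not dominated (best time).
D2: not dominated.
D3: not dominated (best tolls).
D4: not dominated.
D5: dominated by D3 (time 5.4≤9.7, distance 168≤213, tolls 13≤46).
D6: not dominated.
D7: dominated by D1 (time 1.3≤4.2, distance 424≤563, tolls 43≤59).
D8: dominated by D3 (time 5.4≤6.1, distance 168≤429, tolls 13≤23).

D1, D2, D3, D4, D6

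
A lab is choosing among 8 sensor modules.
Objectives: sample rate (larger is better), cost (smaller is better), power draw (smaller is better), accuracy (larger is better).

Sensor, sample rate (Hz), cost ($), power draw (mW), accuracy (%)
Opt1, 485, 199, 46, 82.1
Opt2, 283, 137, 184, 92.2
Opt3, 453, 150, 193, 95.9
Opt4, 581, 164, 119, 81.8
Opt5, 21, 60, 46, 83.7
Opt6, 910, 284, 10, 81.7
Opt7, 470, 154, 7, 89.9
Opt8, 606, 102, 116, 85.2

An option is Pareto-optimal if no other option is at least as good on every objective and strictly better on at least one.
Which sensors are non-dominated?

Opt1: not dominated.
Opt2: not dominated.
Opt3: not dominated (best accuracy).
Opt4: dominated by Opt8 (sample rate 606≥581, cost 102≤164, power draw 116≤119, accuracy 85.2≥81.8).
Opt5: not dominated (best cost).
Opt6: not dominated (best sample rate).
Opt7: not dominated (best power draw).
Opt8: not dominated.

Opt1, Opt2, Opt3, Opt5, Opt6, Opt7, Opt8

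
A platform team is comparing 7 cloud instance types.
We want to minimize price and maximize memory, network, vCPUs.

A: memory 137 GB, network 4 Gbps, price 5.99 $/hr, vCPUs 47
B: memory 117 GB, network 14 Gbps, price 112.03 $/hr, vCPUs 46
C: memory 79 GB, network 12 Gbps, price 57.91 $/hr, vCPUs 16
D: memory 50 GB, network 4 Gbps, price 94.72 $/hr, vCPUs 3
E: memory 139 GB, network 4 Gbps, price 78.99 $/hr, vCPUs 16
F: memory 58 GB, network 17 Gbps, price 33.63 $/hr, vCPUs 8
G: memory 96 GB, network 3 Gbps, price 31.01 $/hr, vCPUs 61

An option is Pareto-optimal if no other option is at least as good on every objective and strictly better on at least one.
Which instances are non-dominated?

A, B, C, E, F, G

A: not dominated (best price).
B: not dominated.
C: not dominated.
D: dominated by A (memory 137≥50, network 4≥4, price 5.99≤94.72, vCPUs 47≥3).
E: not dominated (best memory).
F: not dominated (best network).
G: not dominated (best vCPUs).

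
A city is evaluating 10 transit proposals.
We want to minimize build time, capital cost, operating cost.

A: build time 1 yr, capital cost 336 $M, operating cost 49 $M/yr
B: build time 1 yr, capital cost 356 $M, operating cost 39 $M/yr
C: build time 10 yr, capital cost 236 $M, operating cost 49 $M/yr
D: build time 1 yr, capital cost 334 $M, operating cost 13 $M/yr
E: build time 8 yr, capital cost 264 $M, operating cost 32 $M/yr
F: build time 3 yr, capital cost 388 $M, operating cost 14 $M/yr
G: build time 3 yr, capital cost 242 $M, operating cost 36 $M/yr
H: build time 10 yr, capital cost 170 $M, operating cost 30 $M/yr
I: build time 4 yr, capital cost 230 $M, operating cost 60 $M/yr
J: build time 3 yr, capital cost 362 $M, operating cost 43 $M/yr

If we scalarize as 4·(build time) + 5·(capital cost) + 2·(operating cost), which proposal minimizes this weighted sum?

H

A: 4·1 + 5·336 + 2·49 = 1782
B: 4·1 + 5·356 + 2·39 = 1862
C: 4·10 + 5·236 + 2·49 = 1318
D: 4·1 + 5·334 + 2·13 = 1700
E: 4·8 + 5·264 + 2·32 = 1416
F: 4·3 + 5·388 + 2·14 = 1980
G: 4·3 + 5·242 + 2·36 = 1294
H: 4·10 + 5·170 + 2·30 = 950
I: 4·4 + 5·230 + 2·60 = 1286
J: 4·3 + 5·362 + 2·43 = 1908
Lowest: H at 950.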